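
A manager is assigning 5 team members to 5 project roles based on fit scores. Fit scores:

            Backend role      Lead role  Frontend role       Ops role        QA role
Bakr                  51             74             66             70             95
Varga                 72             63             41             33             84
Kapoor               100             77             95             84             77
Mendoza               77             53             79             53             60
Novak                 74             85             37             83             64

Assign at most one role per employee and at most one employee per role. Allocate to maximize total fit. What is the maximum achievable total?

Max total: 420 pts

This is a one-to-one assignment (maximum-weight bipartite matching).
Optimal: Bakr→Lead role (74 pts), Varga→QA role (84 pts), Kapoor→Backend role (100 pts), Mendoza→Frontend role (79 pts), Novak→Ops role (83 pts) — total 74+84+100+79+83 = 420 pts.
Row-greedy (each employee in turn takes its best remaining role) gives 398 pts, worse by 22.
Checked against all permutations: 420 pts is optimal.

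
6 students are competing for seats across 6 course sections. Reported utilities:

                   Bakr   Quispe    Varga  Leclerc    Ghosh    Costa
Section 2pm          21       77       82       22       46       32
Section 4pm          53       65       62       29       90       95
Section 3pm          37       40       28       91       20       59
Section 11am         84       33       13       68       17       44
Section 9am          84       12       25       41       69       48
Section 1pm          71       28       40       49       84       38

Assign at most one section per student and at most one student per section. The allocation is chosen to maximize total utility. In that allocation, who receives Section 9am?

This is a one-to-one assignment (maximum-weight bipartite matching).
Optimal: Bakr→Section 9am (84 points), Quispe→Section 11am (33 points), Varga→Section 2pm (82 points), Leclerc→Section 3pm (91 points), Ghosh→Section 1pm (84 points), Costa→Section 4pm (95 points) — total 84+33+82+91+84+95 = 469 points.
Column-greedy (each section in turn goes to its best remaining student) gives 449 points, worse by 20.
Next-best assignment: Bakr→Section 11am, Quispe→Section 2pm, Varga→Section 9am, Leclerc→Section 3pm, Ghosh→Section 1pm, Costa→Section 4pm = 456 points.
Bakr's own top section is Section 11am (84 points), but forcing Bakr→Section 11am and reassigning the rest optimally gives only 456 points — worse by 13.

Bakr receives Section 9am.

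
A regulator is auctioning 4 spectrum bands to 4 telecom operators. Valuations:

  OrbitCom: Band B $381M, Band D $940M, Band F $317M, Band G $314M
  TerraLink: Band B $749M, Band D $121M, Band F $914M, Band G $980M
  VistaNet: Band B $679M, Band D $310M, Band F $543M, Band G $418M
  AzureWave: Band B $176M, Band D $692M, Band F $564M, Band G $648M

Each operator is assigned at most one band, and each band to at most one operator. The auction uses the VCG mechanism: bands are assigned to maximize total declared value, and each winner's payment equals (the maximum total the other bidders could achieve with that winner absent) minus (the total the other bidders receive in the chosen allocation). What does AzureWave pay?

AzureWave pays $66M.

Efficient allocation: OrbitCom→Band D ($940M), TerraLink→Band F ($914M), VistaNet→Band B ($679M), AzureWave→Band G ($648M); total welfare W = $3181M.
AzureWave receives Band G at value $648M, so the others get W − 648 = $2533M.
Without AzureWave: best allocation of the remaining 3 bidders over all 4 bands is OrbitCom→Band D ($940M), TerraLink→Band G ($980M), VistaNet→Band B ($679M), total $2599M.
VCG payment = (others' best without AzureWave) − (others' welfare with AzureWave) = 2599 − 2533 = $66M.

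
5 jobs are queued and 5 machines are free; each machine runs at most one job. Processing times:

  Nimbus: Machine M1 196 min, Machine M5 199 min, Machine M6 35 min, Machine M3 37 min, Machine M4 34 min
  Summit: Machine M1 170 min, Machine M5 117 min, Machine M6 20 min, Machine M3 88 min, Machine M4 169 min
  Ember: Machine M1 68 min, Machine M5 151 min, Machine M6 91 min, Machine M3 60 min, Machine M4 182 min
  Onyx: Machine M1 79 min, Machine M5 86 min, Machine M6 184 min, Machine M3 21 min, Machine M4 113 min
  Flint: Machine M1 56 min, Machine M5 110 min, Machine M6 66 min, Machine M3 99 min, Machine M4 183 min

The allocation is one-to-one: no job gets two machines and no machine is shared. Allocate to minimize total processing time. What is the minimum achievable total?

Treat this as an assignment problem: match each job to one machine.
Optimal: Nimbus→Machine M4 (34 min), Summit→Machine M6 (20 min), Ember→Machine M1 (68 min), Onyx→Machine M3 (21 min), Flint→Machine M5 (110 min) — total 34+20+68+21+110 = 253 min.
Min-entry greedy (repeatedly take the single cheapest remaining cell) gives 282 min, worse by 29.
Next-best assignment: Nimbus→Machine M4, Summit→Machine M6, Ember→Machine M3, Onyx→Machine M5, Flint→Machine M1 = 256 min.
No other one-to-one assignment undercuts 253 min.

Minimum total: 253 min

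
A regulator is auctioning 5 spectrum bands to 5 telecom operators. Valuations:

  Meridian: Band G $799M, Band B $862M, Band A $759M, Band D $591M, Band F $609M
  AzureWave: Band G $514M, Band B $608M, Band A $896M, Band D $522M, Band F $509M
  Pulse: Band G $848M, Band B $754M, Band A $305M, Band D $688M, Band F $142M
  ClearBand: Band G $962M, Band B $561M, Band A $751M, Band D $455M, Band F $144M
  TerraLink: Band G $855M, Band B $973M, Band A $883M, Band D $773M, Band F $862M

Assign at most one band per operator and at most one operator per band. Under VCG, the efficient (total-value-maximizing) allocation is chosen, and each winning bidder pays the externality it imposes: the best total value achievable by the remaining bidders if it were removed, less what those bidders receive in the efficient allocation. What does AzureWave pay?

Efficient allocation: Meridian→Band B ($862M), AzureWave→Band A ($896M), Pulse→Band D ($688M), ClearBand→Band G ($962M), TerraLink→Band F ($862M); total welfare W = $4270M.
AzureWave receives Band A at value $896M, so the others get W − 896 = $3374M.
Without AzureWave: best allocation of the remaining 4 bidders over all 5 bands is Meridian→Band B ($862M), Pulse→Band D ($688M), ClearBand→Band G ($962M), TerraLink→Band A ($883M), total $3395M.
VCG payment = (others' best without AzureWave) − (others' welfare with AzureWave) = 3395 − 3374 = $21M.

AzureWave pays $21M.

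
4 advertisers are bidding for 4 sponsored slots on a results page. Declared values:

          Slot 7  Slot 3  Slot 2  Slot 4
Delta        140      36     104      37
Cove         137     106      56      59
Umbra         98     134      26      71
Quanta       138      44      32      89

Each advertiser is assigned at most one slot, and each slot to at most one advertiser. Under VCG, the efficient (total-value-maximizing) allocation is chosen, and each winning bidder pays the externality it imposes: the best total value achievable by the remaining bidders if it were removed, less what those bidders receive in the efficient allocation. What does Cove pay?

Cove pays $49.

Efficient allocation: Delta→Slot 2 ($104), Cove→Slot 7 ($137), Umbra→Slot 3 ($134), Quanta→Slot 4 ($89); total welfare W = $464.
Cove receives Slot 7 at value $137, so the others get W − 137 = $327.
Without Cove: best allocation of the remaining 3 bidders over all 4 slots is Delta→Slot 2 ($104), Umbra→Slot 3 ($134), Quanta→Slot 7 ($138), total $376.
VCG payment = (others' best without Cove) − (others' welfare with Cove) = 376 − 327 = $49.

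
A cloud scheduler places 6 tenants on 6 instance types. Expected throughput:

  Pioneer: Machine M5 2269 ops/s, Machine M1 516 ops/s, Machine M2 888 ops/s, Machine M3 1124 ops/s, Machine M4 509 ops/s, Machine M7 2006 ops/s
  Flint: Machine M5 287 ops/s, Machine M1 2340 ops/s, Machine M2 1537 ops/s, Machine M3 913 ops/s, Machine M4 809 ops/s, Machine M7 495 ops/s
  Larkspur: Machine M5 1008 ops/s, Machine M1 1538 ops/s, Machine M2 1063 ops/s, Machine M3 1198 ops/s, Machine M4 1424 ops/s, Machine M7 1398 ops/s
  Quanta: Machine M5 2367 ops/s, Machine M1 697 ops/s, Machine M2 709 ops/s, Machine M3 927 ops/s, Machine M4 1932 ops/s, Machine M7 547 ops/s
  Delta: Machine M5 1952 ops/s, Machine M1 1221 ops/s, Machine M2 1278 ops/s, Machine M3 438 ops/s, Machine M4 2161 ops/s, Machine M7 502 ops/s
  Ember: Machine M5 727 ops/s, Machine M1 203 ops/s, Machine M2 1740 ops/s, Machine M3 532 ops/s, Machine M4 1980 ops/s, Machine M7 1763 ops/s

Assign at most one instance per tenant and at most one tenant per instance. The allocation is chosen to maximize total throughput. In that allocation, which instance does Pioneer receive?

Pioneer receives Machine M7.

Treat this as an assignment problem: match each tenant to one instance.
Optimal: Pioneer→Machine M7 (2006 ops/s), Flint→Machine M1 (2340 ops/s), Larkspur→Machine M3 (1198 ops/s), Quanta→Machine M5 (2367 ops/s), Delta→Machine M4 (2161 ops/s), Ember→Machine M2 (1740 ops/s) — total 2006+2340+1198+2367+2161+1740 = 11812 ops/s.
Next-best assignment: Pioneer→Machine M7, Flint→Machine M1, Larkspur→Machine M3, Quanta→Machine M5, Delta→Machine M2, Ember→Machine M4 = 11169 ops/s.
Pioneer's own top instance is Machine M5 (2269 ops/s), but forcing Pioneer→Machine M5 and reassigning the rest optimally gives only 10835 ops/s — worse by 977.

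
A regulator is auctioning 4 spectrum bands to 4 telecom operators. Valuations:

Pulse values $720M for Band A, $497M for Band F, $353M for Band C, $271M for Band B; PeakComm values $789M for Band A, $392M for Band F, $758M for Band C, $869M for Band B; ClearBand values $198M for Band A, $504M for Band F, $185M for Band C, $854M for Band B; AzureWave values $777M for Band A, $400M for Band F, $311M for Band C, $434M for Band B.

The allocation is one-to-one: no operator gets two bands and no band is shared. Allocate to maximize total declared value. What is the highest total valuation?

Max total: $2886M

Optimal: Pulse→Band F ($497M), PeakComm→Band C ($758M), ClearBand→Band B ($854M), AzureWave→Band A ($777M) — total 497+758+854+777 = $2886M.
Max-entry greedy (repeatedly take the single best remaining cell) gives $2503M, worse by 383.
Next-best assignment: Pulse→Band A, PeakComm→Band C, ClearBand→Band B, AzureWave→Band F = $2732M.
Every other assignment is strictly worse.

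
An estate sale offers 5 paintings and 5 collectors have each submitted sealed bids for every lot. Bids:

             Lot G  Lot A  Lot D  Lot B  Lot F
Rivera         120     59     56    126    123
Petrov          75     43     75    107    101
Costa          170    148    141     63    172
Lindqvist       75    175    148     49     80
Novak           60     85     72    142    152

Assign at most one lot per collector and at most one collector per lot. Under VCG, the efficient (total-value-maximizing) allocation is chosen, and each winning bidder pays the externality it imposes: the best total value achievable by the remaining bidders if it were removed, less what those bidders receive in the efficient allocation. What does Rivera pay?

Rivera pays $32.

Efficient allocation: Rivera→Lot B ($126), Petrov→Lot D ($75), Costa→Lot G ($170), Lindqvist→Lot A ($175), Novak→Lot F ($152); total welfare W = $698.
Rivera receives Lot B at value $126, so the others get W − 126 = $572.
Without Rivera: best allocation of the remaining 4 bidders over all 5 lots is Petrov→Lot B ($107), Costa→Lot G ($170), Lindqvist→Lot A ($175), Novak→Lot F ($152), total $604.
VCG payment = (others' best without Rivera) − (others' welfare with Rivera) = 604 − 572 = $32.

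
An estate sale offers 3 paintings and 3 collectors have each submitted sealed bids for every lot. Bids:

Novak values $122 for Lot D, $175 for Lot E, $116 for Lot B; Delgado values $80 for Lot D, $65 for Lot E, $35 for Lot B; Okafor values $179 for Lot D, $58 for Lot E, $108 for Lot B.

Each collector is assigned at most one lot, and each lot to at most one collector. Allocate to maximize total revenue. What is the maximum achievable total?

Max total: $389

This is the linear assignment problem.
Optimal: Novak→Lot E ($175), Delgado→Lot B ($35), Okafor→Lot D ($179) — total 175+35+179 = $389.
Row-greedy (each collector in turn takes its best remaining lot) gives $363, worse by 26.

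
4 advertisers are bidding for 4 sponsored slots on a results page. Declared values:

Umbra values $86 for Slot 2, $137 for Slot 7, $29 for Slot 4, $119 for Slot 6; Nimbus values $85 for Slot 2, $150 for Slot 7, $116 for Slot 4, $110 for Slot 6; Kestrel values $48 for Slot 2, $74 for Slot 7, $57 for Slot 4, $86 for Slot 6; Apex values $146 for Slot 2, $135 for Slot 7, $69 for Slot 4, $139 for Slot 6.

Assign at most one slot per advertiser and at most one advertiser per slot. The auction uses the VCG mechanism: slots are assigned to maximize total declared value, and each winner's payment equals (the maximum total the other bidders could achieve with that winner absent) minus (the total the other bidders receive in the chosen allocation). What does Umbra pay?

Efficient allocation: Umbra→Slot 7 ($137), Nimbus→Slot 4 ($116), Kestrel→Slot 6 ($86), Apex→Slot 2 ($146); total welfare W = $485.
Umbra receives Slot 7 at value $137, so the others get W − 137 = $348.
Without Umbra: best allocation of the remaining 3 bidders over all 4 slots is Nimbus→Slot 7 ($150), Kestrel→Slot 6 ($86), Apex→Slot 2 ($146), total $382.
VCG payment = (others' best without Umbra) − (others' welfare with Umbra) = 382 − 348 = $34.

Umbra pays $34.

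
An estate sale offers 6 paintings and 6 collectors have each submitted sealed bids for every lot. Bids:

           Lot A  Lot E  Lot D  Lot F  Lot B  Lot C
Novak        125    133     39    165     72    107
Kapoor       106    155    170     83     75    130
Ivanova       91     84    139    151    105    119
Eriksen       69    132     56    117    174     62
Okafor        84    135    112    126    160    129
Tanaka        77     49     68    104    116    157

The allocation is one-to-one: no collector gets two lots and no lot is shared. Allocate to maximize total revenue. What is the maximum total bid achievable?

Optimal: Novak→Lot A ($125), Kapoor→Lot D ($170), Ivanova→Lot F ($151), Eriksen→Lot B ($174), Okafor→Lot E ($135), Tanaka→Lot C ($157) — total 125+170+151+174+135+157 = $912.
Max-entry greedy (repeatedly take the single best remaining cell) gives $892, worse by 20.
Swapping Eriksen↔Kapoor (Eriksen→Lot D $56, Kapoor→Lot B $75) loses 213.

Maximum total: $912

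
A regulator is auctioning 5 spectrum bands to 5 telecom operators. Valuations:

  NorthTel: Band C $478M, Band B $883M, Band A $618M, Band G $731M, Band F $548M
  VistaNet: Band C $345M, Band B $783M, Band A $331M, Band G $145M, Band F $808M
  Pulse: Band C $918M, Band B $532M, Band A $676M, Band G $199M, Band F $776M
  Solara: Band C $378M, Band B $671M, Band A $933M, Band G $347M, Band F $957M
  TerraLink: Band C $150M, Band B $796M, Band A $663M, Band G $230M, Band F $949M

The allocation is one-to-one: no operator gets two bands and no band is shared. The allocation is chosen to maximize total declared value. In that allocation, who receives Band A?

This is the linear assignment problem.
Optimal: NorthTel→Band G ($731M), VistaNet→Band B ($783M), Pulse→Band C ($918M), Solara→Band A ($933M), TerraLink→Band F ($949M) — total 731+783+918+933+949 = $4314M.
Next-best assignment: NorthTel→Band G, VistaNet→Band F, Pulse→Band C, Solara→Band A, TerraLink→Band B = $4186M.
Solara's own top band is Band F ($957M), but forcing Solara→Band F and reassigning the rest optimally gives only $4052M — worse by 262.

Solara receives Band A.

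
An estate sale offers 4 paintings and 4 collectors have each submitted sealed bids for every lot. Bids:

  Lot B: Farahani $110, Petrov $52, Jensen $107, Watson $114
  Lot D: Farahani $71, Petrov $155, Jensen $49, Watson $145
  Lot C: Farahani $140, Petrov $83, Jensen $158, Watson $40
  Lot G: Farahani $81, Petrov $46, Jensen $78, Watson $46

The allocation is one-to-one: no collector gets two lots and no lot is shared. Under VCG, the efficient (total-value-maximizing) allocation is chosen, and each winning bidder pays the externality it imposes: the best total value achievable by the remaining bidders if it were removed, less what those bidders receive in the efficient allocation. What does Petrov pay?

Efficient allocation: Farahani→Lot G ($81), Petrov→Lot D ($155), Jensen→Lot C ($158), Watson→Lot B ($114); total welfare W = $508.
Petrov receives Lot D at value $155, so the others get W − 155 = $353.
Without Petrov: best allocation of the remaining 3 bidders over all 4 lots is Farahani→Lot B ($110), Jensen→Lot C ($158), Watson→Lot D ($145), total $413.
VCG payment = (others' best without Petrov) − (others' welfare with Petrov) = 413 − 353 = $60.

Petrov pays $60.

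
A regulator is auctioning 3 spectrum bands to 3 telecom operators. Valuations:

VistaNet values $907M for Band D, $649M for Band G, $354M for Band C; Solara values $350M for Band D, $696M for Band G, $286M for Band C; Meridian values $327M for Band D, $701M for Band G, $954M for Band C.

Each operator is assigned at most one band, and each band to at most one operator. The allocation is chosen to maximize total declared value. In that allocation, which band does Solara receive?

Solara receives Band G.

This is a one-to-one assignment (maximum-weight bipartite matching).
Optimal: VistaNet→Band D ($907M), Solara→Band G ($696M), Meridian→Band C ($954M) — total 907+696+954 = $2557M.
Column-greedy (each band in turn goes to its best remaining operator) gives $1894M, worse by 663.
Next-best assignment: VistaNet→Band G, Solara→Band D, Meridian→Band C = $1953M.
No other one-to-one assignment exceeds $2557M.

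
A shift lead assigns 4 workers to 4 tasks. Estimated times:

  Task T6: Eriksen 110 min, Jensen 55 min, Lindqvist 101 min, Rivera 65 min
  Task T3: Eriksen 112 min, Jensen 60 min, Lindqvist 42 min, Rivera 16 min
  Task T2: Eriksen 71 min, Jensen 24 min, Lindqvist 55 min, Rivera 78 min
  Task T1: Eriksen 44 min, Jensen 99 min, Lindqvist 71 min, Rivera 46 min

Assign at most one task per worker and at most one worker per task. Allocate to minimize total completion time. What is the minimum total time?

Minimum total: 170 min

Optimal: Eriksen→Task T1 (44 min), Jensen→Task T6 (55 min), Lindqvist→Task T2 (55 min), Rivera→Task T3 (16 min) — total 44+55+55+16 = 170 min.
Min-entry greedy (repeatedly take the single cheapest remaining cell) gives 185 min, worse by 15.
Checked against all permutations: 170 min is optimal.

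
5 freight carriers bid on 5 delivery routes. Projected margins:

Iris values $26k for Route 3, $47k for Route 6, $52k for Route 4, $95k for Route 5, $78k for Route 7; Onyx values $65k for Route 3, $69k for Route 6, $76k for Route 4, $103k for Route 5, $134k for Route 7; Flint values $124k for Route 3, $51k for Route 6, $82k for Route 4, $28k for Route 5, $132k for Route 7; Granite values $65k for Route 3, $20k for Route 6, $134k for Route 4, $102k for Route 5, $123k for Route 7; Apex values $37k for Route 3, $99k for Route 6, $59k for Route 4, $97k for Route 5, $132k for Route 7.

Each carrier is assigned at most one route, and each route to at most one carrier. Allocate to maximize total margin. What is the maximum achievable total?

Treat this as an assignment problem: match each carrier to one route.
Optimal: Iris→Route 5 ($95k), Onyx→Route 7 ($134k), Flint→Route 3 ($124k), Granite→Route 4 ($134k), Apex→Route 6 ($99k) — total 95+134+124+134+99 = $586k.
Column-greedy (each route in turn goes to its best remaining carrier) gives $538k, worse by 48.
Next-best assignment: Iris→Route 5, Onyx→Route 6, Flint→Route 3, Granite→Route 4, Apex→Route 7 = $554k.

Maximum total: $586k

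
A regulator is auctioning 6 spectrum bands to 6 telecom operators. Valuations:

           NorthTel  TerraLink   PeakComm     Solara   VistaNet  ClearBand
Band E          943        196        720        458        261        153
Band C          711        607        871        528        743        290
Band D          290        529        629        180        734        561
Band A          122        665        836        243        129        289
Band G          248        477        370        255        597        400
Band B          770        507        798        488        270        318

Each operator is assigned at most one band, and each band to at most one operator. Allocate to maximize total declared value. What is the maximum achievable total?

Max total: $4125M

Optimal: NorthTel→Band E ($943M), TerraLink→Band A ($665M), PeakComm→Band C ($871M), Solara→Band B ($488M), VistaNet→Band G ($597M), ClearBand→Band D ($561M) — total 943+665+871+488+597+561 = $4125M.
Row-greedy (each operator in turn takes its best remaining band) gives $4101M, worse by 24.
Next-best assignment: NorthTel→Band E, TerraLink→Band A, PeakComm→Band C, Solara→Band B, VistaNet→Band D, ClearBand→Band G = $4101M.
Swapping NorthTel↔PeakComm (NorthTel→Band C $711M, PeakComm→Band E $720M) loses 383.
No other one-to-one assignment exceeds $4125M.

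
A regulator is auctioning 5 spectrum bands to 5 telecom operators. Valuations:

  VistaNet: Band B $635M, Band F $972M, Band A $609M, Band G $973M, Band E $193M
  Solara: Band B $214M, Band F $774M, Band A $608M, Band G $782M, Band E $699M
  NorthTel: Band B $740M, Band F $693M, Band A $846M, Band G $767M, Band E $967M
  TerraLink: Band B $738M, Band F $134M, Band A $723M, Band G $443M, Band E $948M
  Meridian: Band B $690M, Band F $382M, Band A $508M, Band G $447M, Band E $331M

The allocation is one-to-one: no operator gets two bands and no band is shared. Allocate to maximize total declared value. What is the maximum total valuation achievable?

Optimal: VistaNet→Band F ($972M), Solara→Band G ($782M), NorthTel→Band A ($846M), TerraLink→Band E ($948M), Meridian→Band B ($690M) — total 972+782+846+948+690 = $4238M.
Max-entry greedy (repeatedly take the single best remaining cell) gives $3960M, worse by 278.

Maximum total: $4238M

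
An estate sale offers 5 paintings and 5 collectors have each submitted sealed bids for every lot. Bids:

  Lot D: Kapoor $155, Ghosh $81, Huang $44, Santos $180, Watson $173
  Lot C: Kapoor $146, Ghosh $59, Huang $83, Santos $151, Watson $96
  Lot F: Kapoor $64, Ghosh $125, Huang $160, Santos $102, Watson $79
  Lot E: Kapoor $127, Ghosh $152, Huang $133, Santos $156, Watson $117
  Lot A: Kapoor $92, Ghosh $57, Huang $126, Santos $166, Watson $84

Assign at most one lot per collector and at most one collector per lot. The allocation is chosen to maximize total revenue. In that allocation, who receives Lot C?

Optimal: Kapoor→Lot C ($146), Ghosh→Lot E ($152), Huang→Lot F ($160), Santos→Lot A ($166), Watson→Lot D ($173) — total 146+152+160+166+173 = $797.
Column-greedy (each lot in turn goes to its best remaining collector) gives $722, worse by 75.
Every other assignment is strictly worse.
Kapoor's own top lot is Lot D ($155), but forcing Kapoor→Lot D and reassigning the rest optimally gives only $729 — worse by 68.

Kapoor receives Lot C.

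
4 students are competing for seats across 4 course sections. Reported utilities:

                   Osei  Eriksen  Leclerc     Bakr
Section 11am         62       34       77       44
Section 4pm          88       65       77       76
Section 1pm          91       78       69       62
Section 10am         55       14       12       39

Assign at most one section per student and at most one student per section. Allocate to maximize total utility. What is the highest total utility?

Maximum total: 286 points

Optimal: Osei→Section 10am (55 points), Eriksen→Section 1pm (78 points), Leclerc→Section 11am (77 points), Bakr→Section 4pm (76 points) — total 55+78+77+76 = 286 points.
Max-entry greedy (repeatedly take the single best remaining cell) gives 258 points, worse by 28.
Next-best assignment: Osei→Section 4pm, Eriksen→Section 1pm, Leclerc→Section 11am, Bakr→Section 10am = 282 points.
Swapping Osei↔Leclerc (Osei→Section 11am 62 points, Leclerc→Section 10am 12 points) loses 58.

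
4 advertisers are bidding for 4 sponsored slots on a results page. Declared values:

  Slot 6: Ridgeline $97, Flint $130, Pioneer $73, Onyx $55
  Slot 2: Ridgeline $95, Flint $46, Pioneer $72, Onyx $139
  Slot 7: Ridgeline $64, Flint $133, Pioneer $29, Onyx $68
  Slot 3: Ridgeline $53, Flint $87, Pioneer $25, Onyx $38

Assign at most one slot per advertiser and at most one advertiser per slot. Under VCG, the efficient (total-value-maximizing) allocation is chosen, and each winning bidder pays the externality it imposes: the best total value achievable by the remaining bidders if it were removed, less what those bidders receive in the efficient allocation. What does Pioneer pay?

Efficient allocation: Ridgeline→Slot 3 ($53), Flint→Slot 7 ($133), Pioneer→Slot 6 ($73), Onyx→Slot 2 ($139); total welfare W = $398.
Pioneer receives Slot 6 at value $73, so the others get W − 73 = $325.
Without Pioneer: best allocation of the remaining 3 bidders over all 4 slots is Ridgeline→Slot 6 ($97), Flint→Slot 7 ($133), Onyx→Slot 2 ($139), total $369.
VCG payment = (others' best without Pioneer) − (others' welfare with Pioneer) = 369 − 325 = $44.

Pioneer pays $44.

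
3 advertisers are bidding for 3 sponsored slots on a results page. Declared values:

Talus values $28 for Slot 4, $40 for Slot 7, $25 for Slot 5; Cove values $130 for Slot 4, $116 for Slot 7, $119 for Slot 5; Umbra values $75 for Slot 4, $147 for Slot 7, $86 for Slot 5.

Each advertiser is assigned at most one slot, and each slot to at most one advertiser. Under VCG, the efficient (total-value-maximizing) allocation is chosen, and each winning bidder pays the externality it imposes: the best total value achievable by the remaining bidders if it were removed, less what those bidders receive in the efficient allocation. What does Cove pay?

Efficient allocation: Talus→Slot 5 ($25), Cove→Slot 4 ($130), Umbra→Slot 7 ($147); total welfare W = $302.
Cove receives Slot 4 at value $130, so the others get W − 130 = $172.
Without Cove: best allocation of the remaining 2 bidders over all 3 slots is Talus→Slot 4 ($28), Umbra→Slot 7 ($147), total $175.
VCG payment = (others' best without Cove) − (others' welfare with Cove) = 175 − 172 = $3.

Cove pays $3.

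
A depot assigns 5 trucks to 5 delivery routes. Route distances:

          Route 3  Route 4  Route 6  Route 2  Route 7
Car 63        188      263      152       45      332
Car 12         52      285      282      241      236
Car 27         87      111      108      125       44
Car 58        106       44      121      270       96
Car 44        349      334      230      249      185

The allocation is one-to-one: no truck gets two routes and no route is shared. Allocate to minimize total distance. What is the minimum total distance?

Optimal: Car 63→Route 2 (45 km), Car 12→Route 3 (52 km), Car 27→Route 7 (44 km), Car 58→Route 4 (44 km), Car 44→Route 6 (230 km) — total 45+52+44+44+230 = 415 km.
Column-greedy (each route in turn goes to its cheapest remaining truck) gives 434 km, worse by 19.
Swapping Car 44↔Car 58 (Car 44→Route 4 334 km, Car 58→Route 6 121 km) adds 181.

Minimum total: 415 km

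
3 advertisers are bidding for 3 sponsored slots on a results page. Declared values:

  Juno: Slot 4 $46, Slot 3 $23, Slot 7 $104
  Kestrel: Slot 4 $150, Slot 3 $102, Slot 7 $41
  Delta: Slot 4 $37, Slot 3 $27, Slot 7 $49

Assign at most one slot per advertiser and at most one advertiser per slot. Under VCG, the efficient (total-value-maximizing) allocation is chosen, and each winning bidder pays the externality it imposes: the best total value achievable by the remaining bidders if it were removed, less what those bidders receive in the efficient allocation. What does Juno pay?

Juno pays $22.

Efficient allocation: Juno→Slot 7 ($104), Kestrel→Slot 4 ($150), Delta→Slot 3 ($27); total welfare W = $281.
Juno receives Slot 7 at value $104, so the others get W − 104 = $177.
Without Juno: best allocation of the remaining 2 bidders over all 3 slots is Kestrel→Slot 4 ($150), Delta→Slot 7 ($49), total $199.
VCG payment = (others' best without Juno) − (others' welfare with Juno) = 199 − 177 = $22.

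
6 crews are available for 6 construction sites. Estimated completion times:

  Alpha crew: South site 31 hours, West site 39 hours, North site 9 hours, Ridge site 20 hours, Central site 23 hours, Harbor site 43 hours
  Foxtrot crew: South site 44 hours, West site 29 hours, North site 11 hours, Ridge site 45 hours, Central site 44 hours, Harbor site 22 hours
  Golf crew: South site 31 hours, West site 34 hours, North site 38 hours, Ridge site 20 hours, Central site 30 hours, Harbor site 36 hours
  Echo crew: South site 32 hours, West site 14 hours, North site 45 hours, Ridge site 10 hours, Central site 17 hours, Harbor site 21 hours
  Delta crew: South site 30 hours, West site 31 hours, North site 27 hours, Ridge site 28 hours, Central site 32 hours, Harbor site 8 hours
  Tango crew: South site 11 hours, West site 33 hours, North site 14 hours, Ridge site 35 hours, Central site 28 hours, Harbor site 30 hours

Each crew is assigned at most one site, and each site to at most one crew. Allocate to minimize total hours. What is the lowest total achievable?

Min total: 87 hours

Optimal: Alpha crew→Central site (23 hours), Foxtrot crew→North site (11 hours), Golf crew→Ridge site (20 hours), Echo crew→West site (14 hours), Delta crew→Harbor site (8 hours), Tango crew→South site (11 hours) — total 23+11+20+14+8+11 = 87 hours.
Min-entry greedy (repeatedly take the single cheapest remaining cell) gives 97 hours, worse by 10.
Swapping Golf crew↔Tango crew (Golf crew→South site 31 hours, Tango crew→Ridge site 35 hours) adds 35.
No other one-to-one assignment undercuts 87 hours.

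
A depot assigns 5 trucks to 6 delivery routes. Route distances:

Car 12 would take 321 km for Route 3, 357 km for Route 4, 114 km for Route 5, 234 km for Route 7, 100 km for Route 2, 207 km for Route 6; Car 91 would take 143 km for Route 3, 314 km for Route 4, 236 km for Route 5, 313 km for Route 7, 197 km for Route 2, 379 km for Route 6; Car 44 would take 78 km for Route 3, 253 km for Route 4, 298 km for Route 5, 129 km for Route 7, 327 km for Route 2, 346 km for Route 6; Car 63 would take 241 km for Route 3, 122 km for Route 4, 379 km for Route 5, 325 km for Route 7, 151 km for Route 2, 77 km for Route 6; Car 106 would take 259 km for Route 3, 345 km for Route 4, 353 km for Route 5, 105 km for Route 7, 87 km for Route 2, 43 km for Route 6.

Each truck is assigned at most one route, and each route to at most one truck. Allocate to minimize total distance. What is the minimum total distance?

Treat this as an assignment problem: match each truck to one route.
Optimal: Car 12→Route 2 (100 km), Car 91→Route 3 (143 km), Car 44→Route 7 (129 km), Car 63→Route 4 (122 km), Car 106→Route 6 (43 km) — total 100+143+129+122+43 = 537 km.

Minimum total: 537 km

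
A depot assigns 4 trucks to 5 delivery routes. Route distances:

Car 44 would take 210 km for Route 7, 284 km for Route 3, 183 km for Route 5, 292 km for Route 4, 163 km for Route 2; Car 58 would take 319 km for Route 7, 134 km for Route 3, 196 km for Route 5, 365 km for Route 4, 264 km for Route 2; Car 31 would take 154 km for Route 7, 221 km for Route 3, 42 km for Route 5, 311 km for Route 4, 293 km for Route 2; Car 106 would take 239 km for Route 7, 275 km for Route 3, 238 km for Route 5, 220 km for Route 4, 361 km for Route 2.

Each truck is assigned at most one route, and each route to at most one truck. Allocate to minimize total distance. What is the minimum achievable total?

This is a one-to-one assignment (minimum-cost bipartite matching).
Optimal: Car 44→Route 2 (163 km), Car 58→Route 3 (134 km), Car 31→Route 5 (42 km), Car 106→Route 4 (220 km) — total 163+134+42+220 = 559 km.
Column-greedy (each route in turn goes to its cheapest remaining truck) gives 691 km, worse by 132.
Next-best assignment: Car 44→Route 2, Car 58→Route 3, Car 31→Route 5, Car 106→Route 7 = 578 km.

Min total: 559 km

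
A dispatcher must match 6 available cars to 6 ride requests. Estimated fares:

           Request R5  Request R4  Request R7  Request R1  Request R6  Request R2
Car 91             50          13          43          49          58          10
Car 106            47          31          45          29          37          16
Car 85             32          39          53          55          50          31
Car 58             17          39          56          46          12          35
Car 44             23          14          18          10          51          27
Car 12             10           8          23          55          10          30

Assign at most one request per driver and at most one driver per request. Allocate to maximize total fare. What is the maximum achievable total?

Maximum total: $282

Optimal: Car 91→Request R6 ($58), Car 106→Request R5 ($47), Car 85→Request R4 ($39), Car 58→Request R7 ($56), Car 44→Request R2 ($27), Car 12→Request R1 ($55) — total 58+47+39+56+27+55 = $282.
Row-greedy (each driver in turn takes its best remaining request) gives $251, worse by 31.
Next-best assignment: Car 91→Request R6, Car 106→Request R5, Car 85→Request R7, Car 58→Request R4, Car 44→Request R2, Car 12→Request R1 = $279.
Swapping Car 85↔Car 12 (Car 85→Request R1 $55, Car 12→Request R4 $8) loses 31.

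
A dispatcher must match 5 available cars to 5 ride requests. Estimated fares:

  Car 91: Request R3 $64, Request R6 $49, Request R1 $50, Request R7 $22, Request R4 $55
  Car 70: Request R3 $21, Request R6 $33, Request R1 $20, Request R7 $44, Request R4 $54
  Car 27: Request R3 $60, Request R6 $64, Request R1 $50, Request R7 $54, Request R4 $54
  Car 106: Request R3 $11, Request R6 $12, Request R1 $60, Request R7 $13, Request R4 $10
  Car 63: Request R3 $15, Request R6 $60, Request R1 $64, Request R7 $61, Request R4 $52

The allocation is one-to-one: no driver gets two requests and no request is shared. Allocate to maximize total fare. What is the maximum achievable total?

Optimal: Car 91→Request R3 ($64), Car 70→Request R4 ($54), Car 27→Request R6 ($64), Car 106→Request R1 ($60), Car 63→Request R7 ($61) — total 64+54+64+60+61 = $303.
Max-entry greedy (repeatedly take the single best remaining cell) gives $259, worse by 44.
Swapping Car 27↔Car 63 (Car 27→Request R7 $54, Car 63→Request R6 $60) loses 11.

Maximum total: $303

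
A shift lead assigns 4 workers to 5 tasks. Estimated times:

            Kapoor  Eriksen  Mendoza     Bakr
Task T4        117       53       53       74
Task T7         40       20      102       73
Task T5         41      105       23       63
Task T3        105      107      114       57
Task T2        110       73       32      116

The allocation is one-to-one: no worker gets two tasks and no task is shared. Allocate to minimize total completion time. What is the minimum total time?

Optimal: Kapoor→Task T5 (41 min), Eriksen→Task T7 (20 min), Mendoza→Task T2 (32 min), Bakr→Task T3 (57 min) — total 41+20+32+57 = 150 min.
Min-entry greedy (repeatedly take the single cheapest remaining cell) gives 210 min, worse by 60.
Checked against all permutations: 150 min is optimal.

Minimum total: 150 min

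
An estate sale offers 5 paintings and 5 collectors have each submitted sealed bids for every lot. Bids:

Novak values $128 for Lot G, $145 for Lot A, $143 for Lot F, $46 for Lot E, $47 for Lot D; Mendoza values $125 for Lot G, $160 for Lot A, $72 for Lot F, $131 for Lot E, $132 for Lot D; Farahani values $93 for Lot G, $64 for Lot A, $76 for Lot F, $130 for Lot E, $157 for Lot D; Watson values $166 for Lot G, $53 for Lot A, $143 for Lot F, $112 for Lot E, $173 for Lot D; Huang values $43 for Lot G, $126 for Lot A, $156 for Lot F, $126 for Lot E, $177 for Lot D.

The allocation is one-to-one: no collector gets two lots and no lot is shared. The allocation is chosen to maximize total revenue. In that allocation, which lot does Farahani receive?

Optimal: Novak→Lot F ($143), Mendoza→Lot A ($160), Farahani→Lot E ($130), Watson→Lot G ($166), Huang→Lot D ($177) — total 143+160+130+166+177 = $776.
Row-greedy (each collector in turn takes its best remaining lot) gives $729, worse by 47.
Swapping Watson↔Mendoza (Watson→Lot A $53, Mendoza→Lot G $125) loses 148.
Farahani's own top lot is Lot D ($157), but forcing Farahani→Lot D and reassigning the rest optimally gives only $755 — worse by 21.

Farahani receives Lot E.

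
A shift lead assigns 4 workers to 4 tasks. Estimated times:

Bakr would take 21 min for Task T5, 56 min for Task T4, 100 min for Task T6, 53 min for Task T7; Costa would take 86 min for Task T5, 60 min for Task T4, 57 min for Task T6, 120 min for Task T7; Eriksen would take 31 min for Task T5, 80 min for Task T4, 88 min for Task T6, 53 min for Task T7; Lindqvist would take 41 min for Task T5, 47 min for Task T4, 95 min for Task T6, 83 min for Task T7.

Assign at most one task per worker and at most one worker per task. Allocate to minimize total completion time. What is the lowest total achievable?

Optimal: Bakr→Task T5 (21 min), Costa→Task T6 (57 min), Eriksen→Task T7 (53 min), Lindqvist→Task T4 (47 min) — total 21+57+53+47 = 178 min.
Next-best assignment: Bakr→Task T7, Costa→Task T6, Eriksen→Task T5, Lindqvist→Task T4 = 188 min.
No other one-to-one assignment undercuts 178 min.

Min total: 178 min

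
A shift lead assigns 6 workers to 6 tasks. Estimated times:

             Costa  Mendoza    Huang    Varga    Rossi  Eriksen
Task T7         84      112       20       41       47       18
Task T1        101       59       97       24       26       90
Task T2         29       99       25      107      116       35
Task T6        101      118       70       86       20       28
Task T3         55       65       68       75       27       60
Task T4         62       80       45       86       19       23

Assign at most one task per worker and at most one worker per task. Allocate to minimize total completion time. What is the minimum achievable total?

Min total: 181 min

Optimal: Costa→Task T2 (29 min), Mendoza→Task T3 (65 min), Huang→Task T7 (20 min), Varga→Task T1 (24 min), Rossi→Task T6 (20 min), Eriksen→Task T4 (23 min) — total 29+65+20+24+20+23 = 181 min.
Row-greedy (each worker in turn takes its cheapest remaining task) gives 230 min, worse by 49.
Swapping Rossi↔Costa (Rossi→Task T2 116 min, Costa→Task T6 101 min) adds 168.
Checked against all permutations: 181 min is optimal.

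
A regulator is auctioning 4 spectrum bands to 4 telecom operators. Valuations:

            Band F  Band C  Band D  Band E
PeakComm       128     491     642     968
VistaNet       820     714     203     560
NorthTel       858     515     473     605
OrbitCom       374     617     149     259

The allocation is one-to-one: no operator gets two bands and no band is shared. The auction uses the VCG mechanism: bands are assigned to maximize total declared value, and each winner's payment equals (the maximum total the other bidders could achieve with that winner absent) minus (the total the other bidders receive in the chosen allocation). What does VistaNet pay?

Efficient allocation: PeakComm→Band E ($968M), VistaNet→Band F ($820M), NorthTel→Band D ($473M), OrbitCom→Band C ($617M); total welfare W = $2878M.
VistaNet receives Band F at value $820M, so the others get W − 820 = $2058M.
Without VistaNet: best allocation of the remaining 3 bidders over all 4 bands is PeakComm→Band E ($968M), NorthTel→Band F ($858M), OrbitCom→Band C ($617M), total $2443M.
VCG payment = (others' best without VistaNet) − (others' welfare with VistaNet) = 2443 − 2058 = $385M.

VistaNet pays $385M.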